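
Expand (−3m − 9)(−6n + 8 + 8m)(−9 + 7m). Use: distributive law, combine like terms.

(−3m − 9)(−6n + 8 + 8m)(−9 + 7m)
= (18mn − 24m − 24m^2 + 54n − 72 − 72m)(−9 + 7m)    [distributive law]
= (18mn − 96m − 24m^2 + 54n − 72)(−9 + 7m)    [combine like terms]
= −162mn + 126m^2n + 864m − 672m^2 + 216m^2 − 168m^3 − 486n + 378mn + 648 − 504m    [distributive law]
= 216mn + 126m^2n + 360m − 456m^2 − 168m^3 − 486n + 648    [combine like terms]

216mn + 126m^2n + 360m − 456m^2 − 168m^3 − 486n + 648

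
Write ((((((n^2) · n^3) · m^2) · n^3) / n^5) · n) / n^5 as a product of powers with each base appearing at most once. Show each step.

((((((n^2) · n^3) · m^2) · n^3) / n^5) · n) / n^5
= ((((n^5 · m^2) · n^3) / n^5) · n) / n^5    [product of powers]
= m^2n^(-1)    [quotient of powers; product of powers]

m^2n^(-1)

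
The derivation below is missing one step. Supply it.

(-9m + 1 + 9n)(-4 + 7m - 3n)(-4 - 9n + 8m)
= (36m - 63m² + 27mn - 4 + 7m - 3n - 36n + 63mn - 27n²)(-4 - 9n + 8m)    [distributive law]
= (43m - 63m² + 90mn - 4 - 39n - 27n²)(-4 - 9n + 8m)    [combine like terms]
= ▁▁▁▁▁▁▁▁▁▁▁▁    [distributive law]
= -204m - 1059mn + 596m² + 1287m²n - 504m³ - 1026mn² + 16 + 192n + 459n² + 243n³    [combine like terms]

After distributive law, the bracketed line is:

-172m - 387mn + 344m² + 252m² + 567m²n - 504m³ - 360mn - 810mn² + 720m²n + 16 + 36n - 32m + 156n + 351n² - 312mn + 108n² + 243n³ - 216mn²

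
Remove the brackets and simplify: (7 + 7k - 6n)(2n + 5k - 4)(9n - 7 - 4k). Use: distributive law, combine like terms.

426n² - 518n + 23kn + 63k - 273k² + 196 - 96kn² + 379k²n - 140k³ - 108n³

(7 + 7k - 6n)(2n + 5k - 4)(9n - 7 - 4k)
= (14n + 35k - 28 + 14kn + 35k² - 28k - 12n² - 30kn + 24n)(9n - 7 - 4k)    [distributive law]
= (38n + 7k - 28 - 16kn + 35k² - 12n²)(9n - 7 - 4k)    [combine like terms]
= 342n² - 266n - 152kn + 63kn - 49k - 28k² - 252n + 196 + 112k - 144kn² + 112kn + 64k²n + 315k²n - 245k² - 140k³ - 108n³ + 84n² + 48kn²    [distributive law]
= 426n² - 518n + 23kn + 63k - 273k² + 196 - 96kn² + 379k²n - 140k³ - 108n³    [combine like terms]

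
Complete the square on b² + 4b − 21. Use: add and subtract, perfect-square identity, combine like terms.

(b + 2)² − 25

b² + 4b − 21
= b² + 4b + 4 − 4 − 21    [add and subtract 4]
= (b + 2)² − 4 − 21    [perfect-square identity]
= (b + 2)² − 25    [combine constants]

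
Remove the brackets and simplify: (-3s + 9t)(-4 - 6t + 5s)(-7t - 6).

-462st - 72s - 441st² + 105s²t + 90s² + 576t² + 216t + 378t³

(-3s + 9t)(-4 - 6t + 5s)(-7t - 6)
= (12s + 18st - 15s² - 36t - 54t² + 45st)(-7t - 6)    [distributive law]
= (12s + 63st - 15s² - 36t - 54t²)(-7t - 6)    [combine like terms]
= -84st - 72s - 441st² - 378st + 105s²t + 90s² + 252t² + 216t + 378t³ + 324t²    [distributive law]
= -462st - 72s - 441st² + 105s²t + 90s² + 576t² + 216t + 378t³    [combine like terms]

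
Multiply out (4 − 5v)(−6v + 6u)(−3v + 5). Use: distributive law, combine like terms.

(4 − 5v)(−6v + 6u)(−3v + 5)
= (−24v + 24u + 30v^2 − 30uv)(−3v + 5)    [distributive law]
= 72v^2 − 120v − 72uv + 120u − 90v^3 + 150v^2 + 90uv^2 − 150uv    [distributive law]
= 222v^2 − 120v − 222uv + 120u − 90v^3 + 90uv^2    [combine like terms]

222v^2 − 120v − 222uv + 120u − 90v^3 + 90uv^2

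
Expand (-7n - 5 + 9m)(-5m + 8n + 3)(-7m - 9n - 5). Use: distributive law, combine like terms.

-344m²n - 571mn² - 576mn + 504n³ + 829n² + 440n - 139m² - 155m + 75 + 315m³

(-7n - 5 + 9m)(-5m + 8n + 3)(-7m - 9n - 5)
= (35mn - 56n² - 21n + 25m - 40n - 15 - 45m² + 72mn + 27m)(-7m - 9n - 5)    [distributive law]
= (107mn - 56n² - 61n + 52m - 15 - 45m²)(-7m - 9n - 5)    [combine like terms]
= -749m²n - 963mn² - 535mn + 392mn² + 504n³ + 280n² + 427mn + 549n² + 305n - 364m² - 468mn - 260m + 105m + 135n + 75 + 315m³ + 405m²n + 225m²    [distributive law]
= -344m²n - 571mn² - 576mn + 504n³ + 829n² + 440n - 139m² - 155m + 75 + 315m³    [combine like terms]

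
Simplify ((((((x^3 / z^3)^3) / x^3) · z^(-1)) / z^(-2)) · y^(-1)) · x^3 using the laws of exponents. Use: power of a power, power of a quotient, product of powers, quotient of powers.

x^9y^(-1)z^(-8)

((((((x^3 / z^3)^3) / x^3) · z^(-1)) / z^(-2)) · y^(-1)) · x^3
= (((((((x^3)^3) / ((z^3)^3)) / x^3) · z^(-1)) / z^(-2)) · y^(-1)) · x^3    [power of a quotient]
= (((((x^9 / ((z^3)^3)) / x^3) · z^(-1)) / z^(-2)) · y^(-1)) · x^3    [power of a power]
= (((((x^9 / z^9) / x^3) · z^(-1)) / z^(-2)) · y^(-1)) · x^3    [power of a power]
= x^9y^(-1)z^(-8)    [quotient of powers; product of powers]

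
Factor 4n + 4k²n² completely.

4n + 4k²n²
= 4(n + k²n²)    [factor out 4]
= 4n(1 + k²n)    [factor out n]

4n(1 + k²n)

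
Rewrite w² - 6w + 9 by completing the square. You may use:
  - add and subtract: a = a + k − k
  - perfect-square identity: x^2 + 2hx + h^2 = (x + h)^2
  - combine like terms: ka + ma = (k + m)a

w² - 6w + 9
= w² - 6w + 9 - 9 + 9    [add and subtract 9]
= (w - 3)² - 9 + 9    [perfect-square identity]

(w - 3)²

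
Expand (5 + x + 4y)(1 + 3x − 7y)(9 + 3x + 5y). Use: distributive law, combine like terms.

45 + 159x − 254y + 75x^2 + 32xy − 407y^2 + 9x^3 + 30x^2y − 59xy^2 − 140y^3

(5 + x + 4y)(1 + 3x − 7y)(9 + 3x + 5y)
= (5 + 15x − 35y + x + 3x^2 − 7xy + 4y + 12xy − 28y^2)(9 + 3x + 5y)    [distributive law]
= (5 + 16x − 31y + 3x^2 + 5xy − 28y^2)(9 + 3x + 5y)    [combine like terms]
= 45 + 15x + 25y + 144x + 48x^2 + 80xy − 279y − 93xy − 155y^2 + 27x^2 + 9x^3 + 15x^2y + 45xy + 15x^2y + 25xy^2 − 252y^2 − 84xy^2 − 140y^3    [distributive law]
= 45 + 159x − 254y + 75x^2 + 32xy − 407y^2 + 9x^3 + 30x^2y − 59xy^2 − 140y^3    [combine like terms]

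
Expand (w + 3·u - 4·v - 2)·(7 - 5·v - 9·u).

(w + 3·u - 4·v - 2)·(7 - 5·v - 9·u)
= 7·w - 5·v·w - 9·u·w + 21·u - 15·u·v - 27·u^2 - 28·v + 20·v^2 + 36·u·v - 14 + 10·v + 18·u    [distributive law]
= 7·w - 5·v·w - 9·u·w + 39·u + 21·u·v - 27·u^2 - 18·v + 20·v^2 - 14    [combine like terms]

7·w - 5·v·w - 9·u·w + 39·u + 21·u·v - 27·u^2 - 18·v + 20·v^2 - 14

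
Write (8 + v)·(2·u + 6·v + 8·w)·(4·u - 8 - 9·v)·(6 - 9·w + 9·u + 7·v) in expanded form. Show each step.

(8 + v)·(2·u + 6·v + 8·w)·(4·u - 8 - 9·v)·(6 - 9·w + 9·u + 7·v)
= (16·u + 48·v + 64·w + 2·u·v + 6·v^2 + 8·v·w)·(4·u - 8 - 9·v)·(6 - 9·w + 9·u + 7·v)    [distributive law]
= (64·u^2 - 128·u - 144·u·v + 192·u·v - 384·v - 432·v^2 + 256·u·w - 512·w - 576·v·w + 8·u^2·v - 16·u·v - 18·u·v^2 + 24·u·v^2 - 48·v^2 - 54·v^3 + 32·u·v·w - 64·v·w - 72·v^2·w)·(6 - 9·w + 9·u + 7·v)    [distributive law]
= (64·u^2 - 128·u + 32·u·v - 384·v - 480·v^2 + 256·u·w - 512·w - 640·v·w + 8·u^2·v + 6·u·v^2 - 54·v^3 + 32·u·v·w - 72·v^2·w)·(6 - 9·w + 9·u + 7·v)    [combine like terms]
= 384·u^2 - 576·u^2·w + 576·u^3 + 448·u^2·v - 768·u + 1152·u·w - 1152·u^2 - 896·u·v + 192·u·v - 288·u·v·w + 288·u^2·v + 224·u·v^2 - 2304·v + 3456·v·w - 3456·u·v - 2688·v^2 - 2880·v^2 + 4320·v^2·w - 4320·u·v^2 - 3360·v^3 + 1536·u·w - 2304·u·w^2 + 2304·u^2·w + 1792·u·v·w - 3072·w + 4608·w^2 - 4608·u·w - 3584·v·w - 3840·v·w + 5760·v·w^2 - 5760·u·v·w - 4480·v^2·w + 48·u^2·v - 72·u^2·v·w + 72·u^3·v + 56·u^2·v^2 + 36·u·v^2 - 54·u·v^2·w + 54·u^2·v^2 + 42·u·v^3 - 324·v^3 + 486·v^3·w - 486·u·v^3 - 378·v^4 + 192·u·v·w - 288·u·v·w^2 + 288·u^2·v·w + 224·u·v^2·w - 432·v^2·w + 648·v^2·w^2 - 648·u·v^2·w - 504·v^3·w    [distributive law]
= -768·u^2 + 1728·u^2·w + 576·u^3 + 784·u^2·v - 768·u - 1920·u·w - 4160·u·v - 4064·u·v·w - 4060·u·v^2 - 2304·v - 3968·v·w - 5568·v^2 - 592·v^2·w - 3684·v^3 - 2304·u·w^2 - 3072·w + 4608·w^2 + 5760·v·w^2 + 216·u^2·v·w + 72·u^3·v + 110·u^2·v^2 - 478·u·v^2·w - 444·u·v^3 - 18·v^3·w - 378·v^4 - 288·u·v·w^2 + 648·v^2·w^2    [combine like terms]

-768·u^2 + 1728·u^2·w + 576·u^3 + 784·u^2·v - 768·u - 1920·u·w - 4160·u·v - 4064·u·v·w - 4060·u·v^2 - 2304·v - 3968·v·w - 5568·v^2 - 592·v^2·w - 3684·v^3 - 2304·u·w^2 - 3072·w + 4608·w^2 + 5760·v·w^2 + 216·u^2·v·w + 72·u^3·v + 110·u^2·v^2 - 478·u·v^2·w - 444·u·v^3 - 18·v^3·w - 378·v^4 - 288·u·v·w^2 + 648·v^2·w^2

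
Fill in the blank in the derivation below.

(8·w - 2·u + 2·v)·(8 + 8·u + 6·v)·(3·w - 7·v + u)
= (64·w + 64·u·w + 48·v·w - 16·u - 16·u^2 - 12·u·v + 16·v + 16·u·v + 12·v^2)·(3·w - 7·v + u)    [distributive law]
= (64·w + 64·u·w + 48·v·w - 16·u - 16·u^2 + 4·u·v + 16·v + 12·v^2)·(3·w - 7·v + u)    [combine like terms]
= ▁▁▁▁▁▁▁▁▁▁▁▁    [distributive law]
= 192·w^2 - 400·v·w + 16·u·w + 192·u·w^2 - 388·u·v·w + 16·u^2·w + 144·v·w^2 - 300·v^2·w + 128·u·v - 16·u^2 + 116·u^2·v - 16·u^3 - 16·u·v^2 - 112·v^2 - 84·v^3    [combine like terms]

By distributive law:

192·w^2 - 448·v·w + 64·u·w + 192·u·w^2 - 448·u·v·w + 64·u^2·w + 144·v·w^2 - 336·v^2·w + 48·u·v·w - 48·u·w + 112·u·v - 16·u^2 - 48·u^2·w + 112·u^2·v - 16·u^3 + 12·u·v·w - 28·u·v^2 + 4·u^2·v + 48·v·w - 112·v^2 + 16·u·v + 36·v^2·w - 84·v^3 + 12·u·v^2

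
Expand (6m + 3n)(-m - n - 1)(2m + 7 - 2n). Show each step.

(6m + 3n)(-m - n - 1)(2m + 7 - 2n)
= (-6m^2 - 6mn - 6m - 3mn - 3n^2 - 3n)(2m + 7 - 2n)    [distributive law]
= (-6m^2 - 9mn - 6m - 3n^2 - 3n)(2m + 7 - 2n)    [combine like terms]
= -12m^3 - 42m^2 + 12m^2n - 18m^2n - 63mn + 18mn^2 - 12m^2 - 42m + 12mn - 6mn^2 - 21n^2 + 6n^3 - 6mn - 21n + 6n^2    [distributive law]
= -12m^3 - 54m^2 - 6m^2n - 57mn + 12mn^2 - 42m - 15n^2 + 6n^3 - 21n    [combine like terms]

-12m^3 - 54m^2 - 6m^2n - 57mn + 12mn^2 - 42m - 15n^2 + 6n^3 - 21n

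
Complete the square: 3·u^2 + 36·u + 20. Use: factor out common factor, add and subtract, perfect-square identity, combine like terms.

3(u + 6)^2 - 88

3·u^2 + 36·u + 20
= 3(u^2 + 12·u) + 20    [factor out 3 from the u-terms]
= 3(u^2 + 12·u + 36 - 36) + 20    [add and subtract 36 inside the bracket]
= 3(u + 6)^2 - 108 + 20    [perfect-square identity]
= 3(u + 6)^2 - 88    [combine constants]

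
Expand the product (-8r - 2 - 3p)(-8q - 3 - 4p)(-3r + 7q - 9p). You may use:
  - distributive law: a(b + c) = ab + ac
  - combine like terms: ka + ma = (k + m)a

(-8r - 2 - 3p)(-8q - 3 - 4p)(-3r + 7q - 9p)
= (64qr + 24r + 32pr + 16q + 6 + 8p + 24pq + 9p + 12p²)(-3r + 7q - 9p)    [distributive law]
= (64qr + 24r + 32pr + 16q + 6 + 17p + 24pq + 12p²)(-3r + 7q - 9p)    [combine like terms]
= -192qr² + 448q²r - 576pqr - 72r² + 168qr - 216pr - 96pr² + 224pqr - 288p²r - 48qr + 112q² - 144pq - 18r + 42q - 54p - 51pr + 119pq - 153p² - 72pqr + 168pq² - 216p²q - 36p²r + 84p²q - 108p³    [distributive law]
= -192qr² + 448q²r - 424pqr - 72r² + 120qr - 267pr - 96pr² - 324p²r + 112q² - 25pq - 18r + 42q - 54p - 153p² + 168pq² - 132p²q - 108p³    [combine like terms]

-192qr² + 448q²r - 424pqr - 72r² + 120qr - 267pr - 96pr² - 324p²r + 112q² - 25pq - 18r + 42q - 54p - 153p² + 168pq² - 132p²q - 108p³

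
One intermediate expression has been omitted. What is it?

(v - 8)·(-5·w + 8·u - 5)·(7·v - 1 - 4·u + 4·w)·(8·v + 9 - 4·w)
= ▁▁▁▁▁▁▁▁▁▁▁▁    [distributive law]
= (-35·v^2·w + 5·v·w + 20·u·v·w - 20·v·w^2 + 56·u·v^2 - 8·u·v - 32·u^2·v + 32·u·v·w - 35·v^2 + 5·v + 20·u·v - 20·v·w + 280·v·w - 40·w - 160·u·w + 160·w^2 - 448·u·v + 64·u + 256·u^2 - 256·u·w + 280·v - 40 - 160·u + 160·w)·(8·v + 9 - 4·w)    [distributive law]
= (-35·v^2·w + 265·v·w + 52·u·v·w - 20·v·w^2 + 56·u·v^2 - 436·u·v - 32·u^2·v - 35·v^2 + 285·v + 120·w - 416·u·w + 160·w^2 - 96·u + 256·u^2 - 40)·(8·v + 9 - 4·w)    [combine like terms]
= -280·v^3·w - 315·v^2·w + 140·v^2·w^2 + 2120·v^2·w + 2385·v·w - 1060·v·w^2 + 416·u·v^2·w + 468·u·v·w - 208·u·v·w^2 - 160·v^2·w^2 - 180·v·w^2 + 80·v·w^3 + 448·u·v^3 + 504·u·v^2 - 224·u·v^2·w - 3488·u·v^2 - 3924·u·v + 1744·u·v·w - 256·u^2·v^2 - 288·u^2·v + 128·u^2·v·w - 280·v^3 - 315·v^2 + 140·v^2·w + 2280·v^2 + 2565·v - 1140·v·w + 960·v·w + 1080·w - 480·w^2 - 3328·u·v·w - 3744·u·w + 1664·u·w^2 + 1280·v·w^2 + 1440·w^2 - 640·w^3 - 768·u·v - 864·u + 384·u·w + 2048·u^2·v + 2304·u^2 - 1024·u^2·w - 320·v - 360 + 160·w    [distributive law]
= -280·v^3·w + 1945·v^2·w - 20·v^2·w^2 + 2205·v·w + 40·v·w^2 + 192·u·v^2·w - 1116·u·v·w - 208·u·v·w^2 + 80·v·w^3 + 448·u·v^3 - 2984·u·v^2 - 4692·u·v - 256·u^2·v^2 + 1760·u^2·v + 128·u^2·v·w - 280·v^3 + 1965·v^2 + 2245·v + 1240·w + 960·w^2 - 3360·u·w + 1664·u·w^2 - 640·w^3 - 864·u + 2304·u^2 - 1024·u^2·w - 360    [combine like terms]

Applying distributive law to the line above:

(-5·v·w + 8·u·v - 5·v + 40·w - 64·u + 40)·(7·v - 1 - 4·u + 4·w)·(8·v + 9 - 4·w)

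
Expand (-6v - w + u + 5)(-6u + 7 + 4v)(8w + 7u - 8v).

244uvw + 328u^2v - 488uv^2 - 120vw + 30uv + 176v^2 - 160v^2w + 192v^3 + 48uw^2 - 6u^2w - 56w^2 - 233uw - 32vw^2 - 42u^3 - 161u^2 + 280w + 245u - 280v

(-6v - w + u + 5)(-6u + 7 + 4v)(8w + 7u - 8v)
= (36uv - 42v - 24v^2 + 6uw - 7w - 4vw - 6u^2 + 7u + 4uv - 30u + 35 + 20v)(8w + 7u - 8v)    [distributive law]
= (40uv - 22v - 24v^2 + 6uw - 7w - 4vw - 6u^2 - 23u + 35)(8w + 7u - 8v)    [combine like terms]
= 320uvw + 280u^2v - 320uv^2 - 176vw - 154uv + 176v^2 - 192v^2w - 168uv^2 + 192v^3 + 48uw^2 + 42u^2w - 48uvw - 56w^2 - 49uw + 56vw - 32vw^2 - 28uvw + 32v^2w - 48u^2w - 42u^3 + 48u^2v - 184uw - 161u^2 + 184uv + 280w + 245u - 280v    [distributive law]
= 244uvw + 328u^2v - 488uv^2 - 120vw + 30uv + 176v^2 - 160v^2w + 192v^3 + 48uw^2 - 6u^2w - 56w^2 - 233uw - 32vw^2 - 42u^3 - 161u^2 + 280w + 245u - 280v    [combine like terms]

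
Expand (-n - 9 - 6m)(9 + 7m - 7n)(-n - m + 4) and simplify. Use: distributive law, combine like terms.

(-n - 9 - 6m)(9 + 7m - 7n)(-n - m + 4)
= (-9n - 7mn + 7n^2 - 81 - 63m + 63n - 54m - 42m^2 + 42mn)(-n - m + 4)    [distributive law]
= (54n + 35mn + 7n^2 - 81 - 117m - 42m^2)(-n - m + 4)    [combine like terms]
= -54n^2 - 54mn + 216n - 35mn^2 - 35m^2n + 140mn - 7n^3 - 7mn^2 + 28n^2 + 81n + 81m - 324 + 117mn + 117m^2 - 468m + 42m^2n + 42m^3 - 168m^2    [distributive law]
= -26n^2 + 203mn + 297n - 42mn^2 + 7m^2n - 7n^3 - 387m - 324 - 51m^2 + 42m^3    [combine like terms]

-26n^2 + 203mn + 297n - 42mn^2 + 7m^2n - 7n^3 - 387m - 324 - 51m^2 + 42m^3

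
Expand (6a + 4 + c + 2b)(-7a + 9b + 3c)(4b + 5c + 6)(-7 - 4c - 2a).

(6a + 4 + c + 2b)(-7a + 9b + 3c)(4b + 5c + 6)(-7 - 4c - 2a)
= (-42a^2 + 54ab + 18ac - 28a + 36b + 12c - 7ac + 9bc + 3c^2 - 14ab + 18b^2 + 6bc)(4b + 5c + 6)(-7 - 4c - 2a)    [distributive law]
= (-42a^2 + 40ab + 11ac - 28a + 36b + 12c + 15bc + 3c^2 + 18b^2)(4b + 5c + 6)(-7 - 4c - 2a)    [combine like terms]
= (-168a^2b - 210a^2c - 252a^2 + 160ab^2 + 200abc + 240ab + 44abc + 55ac^2 + 66ac - 112ab - 140ac - 168a + 144b^2 + 180bc + 216b + 48bc + 60c^2 + 72c + 60b^2c + 75bc^2 + 90bc + 12bc^2 + 15c^3 + 18c^2 + 72b^3 + 90b^2c + 108b^2)(-7 - 4c - 2a)    [distributive law]
= (-168a^2b - 210a^2c - 252a^2 + 160ab^2 + 244abc + 128ab + 55ac^2 - 74ac - 168a + 252b^2 + 318bc + 216b + 78c^2 + 72c + 150b^2c + 87bc^2 + 15c^3 + 72b^3)(-7 - 4c - 2a)    [combine like terms]
= 1176a^2b + 672a^2bc + 336a^3b + 1470a^2c + 840a^2c^2 + 420a^3c + 1764a^2 + 1008a^2c + 504a^3 - 1120ab^2 - 640ab^2c - 320a^2b^2 - 1708abc - 976abc^2 - 488a^2bc - 896ab - 512abc - 256a^2b - 385ac^2 - 220ac^3 - 110a^2c^2 + 518ac + 296ac^2 + 148a^2c + 1176a + 672ac + 336a^2 - 1764b^2 - 1008b^2c - 504ab^2 - 2226bc - 1272bc^2 - 636abc - 1512b - 864bc - 432ab - 546c^2 - 312c^3 - 156ac^2 - 504c - 288c^2 - 144ac - 1050b^2c - 600b^2c^2 - 300ab^2c - 609bc^2 - 348bc^3 - 174abc^2 - 105c^3 - 60c^4 - 30ac^3 - 504b^3 - 288b^3c - 144ab^3    [distributive law]
= 920a^2b + 184a^2bc + 336a^3b + 2626a^2c + 730a^2c^2 + 420a^3c + 2100a^2 + 504a^3 - 1624ab^2 - 940ab^2c - 320a^2b^2 - 2856abc - 1150abc^2 - 1328ab - 245ac^2 - 250ac^3 + 1046ac + 1176a - 1764b^2 - 2058b^2c - 3090bc - 1881bc^2 - 1512b - 834c^2 - 417c^3 - 504c - 600b^2c^2 - 348bc^3 - 60c^4 - 504b^3 - 288b^3c - 144ab^3    [combine like terms]

920a^2b + 184a^2bc + 336a^3b + 2626a^2c + 730a^2c^2 + 420a^3c + 2100a^2 + 504a^3 - 1624ab^2 - 940ab^2c - 320a^2b^2 - 2856abc - 1150abc^2 - 1328ab - 245ac^2 - 250ac^3 + 1046ac + 1176a - 1764b^2 - 2058b^2c - 3090bc - 1881bc^2 - 1512b - 834c^2 - 417c^3 - 504c - 600b^2c^2 - 348bc^3 - 60c^4 - 504b^3 - 288b^3c - 144ab^3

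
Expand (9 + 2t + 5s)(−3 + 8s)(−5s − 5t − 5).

−150s + 165t + 135 − 485s² − 335st + 30t² − 280s²t − 80st² − 200s³

(9 + 2t + 5s)(−3 + 8s)(−5s − 5t − 5)
= (−27 + 72s − 6t + 16st − 15s + 40s²)(−5s − 5t − 5)    [distributive law]
= (−27 + 57s − 6t + 16st + 40s²)(−5s − 5t − 5)    [combine like terms]
= 135s + 135t + 135 − 285s² − 285st − 285s + 30st + 30t² + 30t − 80s²t − 80st² − 80st − 200s³ − 200s²t − 200s²    [distributive law]
= −150s + 165t + 135 − 485s² − 335st + 30t² − 280s²t − 80st² − 200s³    [combine like terms]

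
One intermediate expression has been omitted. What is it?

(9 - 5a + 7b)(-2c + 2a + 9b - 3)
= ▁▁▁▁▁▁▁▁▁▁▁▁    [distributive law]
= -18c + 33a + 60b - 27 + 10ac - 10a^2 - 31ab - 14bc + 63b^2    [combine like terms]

Applying distributive law to the line above:

-18c + 18a + 81b - 27 + 10ac - 10a^2 - 45ab + 15a - 14bc + 14ab + 63b^2 - 21b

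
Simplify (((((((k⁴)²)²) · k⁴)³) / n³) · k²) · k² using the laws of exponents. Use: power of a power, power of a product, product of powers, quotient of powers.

(((((((k⁴)²)²) · k⁴)³) / n³) · k²) · k²
= (((((((k⁴)²)²)³) · ((k⁴)³)) / n³) · k²) · k²    [power of a product]
= ((((((k⁴)²)⁶) · ((k⁴)³)) / n³) · k²) · k²    [power of a power]
= (((((k⁴)¹²) · ((k⁴)³)) / n³) · k²) · k²    [power of a power]
= (((k⁴⁸ · ((k⁴)³)) / n³) · k²) · k²    [power of a power]
= (((k⁴⁸ · k¹²) / n³) · k²) · k²    [power of a power]
= ((k⁶⁰ / n³) · k²) · k²    [product of powers]
= k⁶⁴n⁻³    [quotient of powers; product of powers]

k⁶⁴n⁻³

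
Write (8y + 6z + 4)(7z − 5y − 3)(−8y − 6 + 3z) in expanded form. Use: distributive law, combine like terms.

−328y^2z − 368yz − 258yz^2 + 320y^3 + 592y^2 + 360y − 222z^2 + 126z^3 − 96z + 72

(8y + 6z + 4)(7z − 5y − 3)(−8y − 6 + 3z)
= (56yz − 40y^2 − 24y + 42z^2 − 30yz − 18z + 28z − 20y − 12)(−8y − 6 + 3z)    [distributive law]
= (26yz − 40y^2 − 44y + 42z^2 + 10z − 12)(−8y − 6 + 3z)    [combine like terms]
= −208y^2z − 156yz + 78yz^2 + 320y^3 + 240y^2 − 120y^2z + 352y^2 + 264y − 132yz − 336yz^2 − 252z^2 + 126z^3 − 80yz − 60z + 30z^2 + 96y + 72 − 36z    [distributive law]
= −328y^2z − 368yz − 258yz^2 + 320y^3 + 592y^2 + 360y − 222z^2 + 126z^3 − 96z + 72    [combine like terms]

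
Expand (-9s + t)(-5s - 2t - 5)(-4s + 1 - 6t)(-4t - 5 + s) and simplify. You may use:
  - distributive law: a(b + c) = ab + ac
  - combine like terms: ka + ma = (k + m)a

(-9s + t)(-5s - 2t - 5)(-4s + 1 - 6t)(-4t - 5 + s)
= (45s^2 + 18st + 45s - 5st - 2t^2 - 5t)(-4s + 1 - 6t)(-4t - 5 + s)    [distributive law]
= (45s^2 + 13st + 45s - 2t^2 - 5t)(-4s + 1 - 6t)(-4t - 5 + s)    [combine like terms]
= (-180s^3 + 45s^2 - 270s^2t - 52s^2t + 13st - 78st^2 - 180s^2 + 45s - 270st + 8st^2 - 2t^2 + 12t^3 + 20st - 5t + 30t^2)(-4t - 5 + s)    [distributive law]
= (-180s^3 - 135s^2 - 322s^2t - 237st - 70st^2 + 45s + 28t^2 + 12t^3 - 5t)(-4t - 5 + s)    [combine like terms]
= 720s^3t + 900s^3 - 180s^4 + 540s^2t + 675s^2 - 135s^3 + 1288s^2t^2 + 1610s^2t - 322s^3t + 948st^2 + 1185st - 237s^2t + 280st^3 + 350st^2 - 70s^2t^2 - 180st - 225s + 45s^2 - 112t^3 - 140t^2 + 28st^2 - 48t^4 - 60t^3 + 12st^3 + 20t^2 + 25t - 5st    [distributive law]
= 398s^3t + 765s^3 - 180s^4 + 1913s^2t + 720s^2 + 1218s^2t^2 + 1326st^2 + 1000st + 292st^3 - 225s - 172t^3 - 120t^2 - 48t^4 + 25t    [combine like terms]

398s^3t + 765s^3 - 180s^4 + 1913s^2t + 720s^2 + 1218s^2t^2 + 1326st^2 + 1000st + 292st^3 - 225s - 172t^3 - 120t^2 - 48t^4 + 25t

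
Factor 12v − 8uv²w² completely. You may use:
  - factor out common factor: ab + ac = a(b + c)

4v(3 − 2uvw²)

12v − 8uv²w²
= 4(3v − 2uv²w²)    [factor out 4]
= 4v(3 − 2uvw²)    [factor out v]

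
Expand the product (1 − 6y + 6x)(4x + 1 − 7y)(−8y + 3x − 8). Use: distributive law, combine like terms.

409xy − 162x² − 77x + 96y − 8 − 232y² + 654xy² − 390x²y − 336y³ + 72x³

(1 − 6y + 6x)(4x + 1 − 7y)(−8y + 3x − 8)
= (4x + 1 − 7y − 24xy − 6y + 42y² + 24x² + 6x − 42xy)(−8y + 3x − 8)    [distributive law]
= (10x + 1 − 13y − 66xy + 42y² + 24x²)(−8y + 3x − 8)    [combine like terms]
= −80xy + 30x² − 80x − 8y + 3x − 8 + 104y² − 39xy + 104y + 528xy² − 198x²y + 528xy − 336y³ + 126xy² − 336y² − 192x²y + 72x³ − 192x²    [distributive law]
= 409xy − 162x² − 77x + 96y − 8 − 232y² + 654xy² − 390x²y − 336y³ + 72x³    [combine like terms]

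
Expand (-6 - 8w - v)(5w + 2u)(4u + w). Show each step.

(-6 - 8w - v)(5w + 2u)(4u + w)
= (-30w - 12u - 40w² - 16uw - 5vw - 2uv)(4u + w)    [distributive law]
= -120uw - 30w² - 48u² - 12uw - 160uw² - 40w³ - 64u²w - 16uw² - 20uvw - 5vw² - 8u²v - 2uvw    [distributive law]
= -132uw - 30w² - 48u² - 176uw² - 40w³ - 64u²w - 22uvw - 5vw² - 8u²v    [combine like terms]

-132uw - 30w² - 48u² - 176uw² - 40w³ - 64u²w - 22uvw - 5vw² - 8u²v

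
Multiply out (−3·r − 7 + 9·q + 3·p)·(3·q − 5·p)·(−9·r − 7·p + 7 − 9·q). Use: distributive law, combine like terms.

81·q·r^2 + 252·p·q·r + 126·q·r − 162·q^2·r − 135·p·r^2 + 30·p^2·r − 210·p·r − 420·p·q − 147·q + 378·q^2 − 350·p^2 + 245·p + 135·p·q^2 − 243·q^3 + 387·p^2·q + 105·p^3

(−3·r − 7 + 9·q + 3·p)·(3·q − 5·p)·(−9·r − 7·p + 7 − 9·q)
= (−9·q·r + 15·p·r − 21·q + 35·p + 27·q^2 − 45·p·q + 9·p·q − 15·p^2)·(−9·r − 7·p + 7 − 9·q)    [distributive law]
= (−9·q·r + 15·p·r − 21·q + 35·p + 27·q^2 − 36·p·q − 15·p^2)·(−9·r − 7·p + 7 − 9·q)    [combine like terms]
= 81·q·r^2 + 63·p·q·r − 63·q·r + 81·q^2·r − 135·p·r^2 − 105·p^2·r + 105·p·r − 135·p·q·r + 189·q·r + 147·p·q − 147·q + 189·q^2 − 315·p·r − 245·p^2 + 245·p − 315·p·q − 243·q^2·r − 189·p·q^2 + 189·q^2 − 243·q^3 + 324·p·q·r + 252·p^2·q − 252·p·q + 324·p·q^2 + 135·p^2·r + 105·p^3 − 105·p^2 + 135·p^2·q    [distributive law]
= 81·q·r^2 + 252·p·q·r + 126·q·r − 162·q^2·r − 135·p·r^2 + 30·p^2·r − 210·p·r − 420·p·q − 147·q + 378·q^2 − 350·p^2 + 245·p + 135·p·q^2 − 243·q^3 + 387·p^2·q + 105·p^3    [combine like terms]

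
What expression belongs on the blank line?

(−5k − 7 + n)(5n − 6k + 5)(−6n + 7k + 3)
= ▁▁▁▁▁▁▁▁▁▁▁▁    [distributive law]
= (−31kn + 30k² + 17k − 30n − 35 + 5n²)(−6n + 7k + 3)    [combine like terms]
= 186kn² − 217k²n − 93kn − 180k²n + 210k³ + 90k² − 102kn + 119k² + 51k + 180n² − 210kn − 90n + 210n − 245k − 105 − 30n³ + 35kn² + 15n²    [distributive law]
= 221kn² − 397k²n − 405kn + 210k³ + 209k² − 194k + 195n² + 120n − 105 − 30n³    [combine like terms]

After distributive law, the bracketed line is:

(−25kn + 30k² − 25k − 35n + 42k − 35 + 5n² − 6kn + 5n)(−6n + 7k + 3)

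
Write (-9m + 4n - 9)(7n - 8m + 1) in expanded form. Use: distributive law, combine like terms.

(-9m + 4n - 9)(7n - 8m + 1)
= -63mn + 72m^2 - 9m + 28n^2 - 32mn + 4n - 63n + 72m - 9    [distributive law]
= -95mn + 72m^2 + 63m + 28n^2 - 59n - 9    [combine like terms]

-95mn + 72m^2 + 63m + 28n^2 - 59n - 9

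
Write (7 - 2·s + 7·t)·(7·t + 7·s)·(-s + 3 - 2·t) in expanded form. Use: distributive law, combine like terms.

-42·s·t + 147·t + 49·t² - 91·s² + 147·s - 7·s²·t - 119·s·t² + 14·s³ - 98·t³

(7 - 2·s + 7·t)·(7·t + 7·s)·(-s + 3 - 2·t)
= (49·t + 49·s - 14·s·t - 14·s² + 49·t² + 49·s·t)·(-s + 3 - 2·t)    [distributive law]
= (49·t + 49·s + 35·s·t - 14·s² + 49·t²)·(-s + 3 - 2·t)    [combine like terms]
= -49·s·t + 147·t - 98·t² - 49·s² + 147·s - 98·s·t - 35·s²·t + 105·s·t - 70·s·t² + 14·s³ - 42·s² + 28·s²·t - 49·s·t² + 147·t² - 98·t³    [distributive law]
= -42·s·t + 147·t + 49·t² - 91·s² + 147·s - 7·s²·t - 119·s·t² + 14·s³ - 98·t³    [combine like terms]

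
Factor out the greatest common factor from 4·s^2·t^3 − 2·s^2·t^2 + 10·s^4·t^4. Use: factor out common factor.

4·s^2·t^3 − 2·s^2·t^2 + 10·s^4·t^4
= 2(2·s^2·t^3 − s^2·t^2 + 5·s^4·t^4)    [factor out 2]
= 2·s^2·t^2(2·t − 1 + 5·s^2·t^2)    [factor out s^2·t^2]

2·s^2·t^2(2·t − 1 + 5·s^2·t^2)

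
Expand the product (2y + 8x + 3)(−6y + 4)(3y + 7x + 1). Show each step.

−36y³ − 228xy² − 42y² − 22xy + 26y − 336x²y + 224x² + 116x + 12

(2y + 8x + 3)(−6y + 4)(3y + 7x + 1)
= (−12y² + 8y − 48xy + 32x − 18y + 12)(3y + 7x + 1)    [distributive law]
= (−12y² − 10y − 48xy + 32x + 12)(3y + 7x + 1)    [combine like terms]
= −36y³ − 84xy² − 12y² − 30y² − 70xy − 10y − 144xy² − 336x²y − 48xy + 96xy + 224x² + 32x + 36y + 84x + 12    [distributive law]
= −36y³ − 228xy² − 42y² − 22xy + 26y − 336x²y + 224x² + 116x + 12    [combine like terms]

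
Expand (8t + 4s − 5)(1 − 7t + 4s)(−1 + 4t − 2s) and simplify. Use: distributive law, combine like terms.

−63t + 228t^2 − 154st − 224t^3 + 128st^2 + 56s^2t + 26s + 16s^2 − 32s^3 + 5

(8t + 4s − 5)(1 − 7t + 4s)(−1 + 4t − 2s)
= (8t − 56t^2 + 32st + 4s − 28st + 16s^2 − 5 + 35t − 20s)(−1 + 4t − 2s)    [distributive law]
= (43t − 56t^2 + 4st − 16s + 16s^2 − 5)(−1 + 4t − 2s)    [combine like terms]
= −43t + 172t^2 − 86st + 56t^2 − 224t^3 + 112st^2 − 4st + 16st^2 − 8s^2t + 16s − 64st + 32s^2 − 16s^2 + 64s^2t − 32s^3 + 5 − 20t + 10s    [distributive law]
= −63t + 228t^2 − 154st − 224t^3 + 128st^2 + 56s^2t + 26s + 16s^2 − 32s^3 + 5    [combine like terms]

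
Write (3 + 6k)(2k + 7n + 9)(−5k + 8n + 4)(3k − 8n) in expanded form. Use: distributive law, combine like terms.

(3 + 6k)(2k + 7n + 9)(−5k + 8n + 4)(3k − 8n)
= (6k + 21n + 27 + 12k² + 42kn + 54k)(−5k + 8n + 4)(3k − 8n)    [distributive law]
= (60k + 21n + 27 + 12k² + 42kn)(−5k + 8n + 4)(3k − 8n)    [combine like terms]
= (−300k² + 480kn + 240k − 105kn + 168n² + 84n − 135k + 216n + 108 − 60k³ + 96k²n + 48k² − 210k²n + 336kn² + 168kn)(3k − 8n)    [distributive law]
= (−252k² + 543kn + 105k + 168n² + 300n + 108 − 60k³ − 114k²n + 336kn²)(3k − 8n)    [combine like terms]
= −756k³ + 2016k²n + 1629k²n − 4344kn² + 315k² − 840kn + 504kn² − 1344n³ + 900kn − 2400n² + 324k − 864n − 180k⁴ + 480k³n − 342k³n + 912k²n² + 1008k²n² − 2688kn³    [distributive law]
= −756k³ + 3645k²n − 3840kn² + 315k² + 60kn − 1344n³ − 2400n² + 324k − 864n − 180k⁴ + 138k³n + 1920k²n² − 2688kn³    [combine like terms]

−756k³ + 3645k²n − 3840kn² + 315k² + 60kn − 1344n³ − 2400n² + 324k − 864n − 180k⁴ + 138k³n + 1920k²n² − 2688kn³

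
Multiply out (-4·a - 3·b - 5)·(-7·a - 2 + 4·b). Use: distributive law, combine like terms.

(-4·a - 3·b - 5)·(-7·a - 2 + 4·b)
= 28·a^2 + 8·a - 16·a·b + 21·a·b + 6·b - 12·b^2 + 35·a + 10 - 20·b    [distributive law]
= 28·a^2 + 43·a + 5·a·b - 14·b - 12·b^2 + 10    [combine like terms]

28·a^2 + 43·a + 5·a·b - 14·b - 12·b^2 + 10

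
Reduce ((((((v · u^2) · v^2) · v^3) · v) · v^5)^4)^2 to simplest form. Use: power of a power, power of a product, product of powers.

u^16v^96

((((((v · u^2) · v^2) · v^3) · v) · v^5)^4)^2
= (((((v · u^2) · v^2) · v^3) · v) · v^5)^8    [power of a power]
= (((((v · u^2) · v^2) · v^3) · v)^8) · ((v^5)^8)    [power of a product]
= (((((v · u^2) · v^2) · v^3)^8) · (v^8)) · ((v^5)^8)    [power of a product]
= (((((v · u^2) · v^2)^8) · ((v^3)^8)) · (v^8)) · ((v^5)^8)    [power of a product]
= (((((v · u^2)^8) · ((v^2)^8)) · ((v^3)^8)) · (v^8)) · ((v^5)^8)    [power of a product]
= (((((v^8) · ((u^2)^8)) · ((v^2)^8)) · ((v^3)^8)) · (v^8)) · ((v^5)^8)    [power of a product]
= ((((v^8 · u^16) · ((v^2)^8)) · ((v^3)^8)) · (v^8)) · ((v^5)^8)    [power of a power]
= ((((v^8 · u^16) · v^16) · ((v^3)^8)) · (v^8)) · ((v^5)^8)    [power of a power]
= ((((v^8 · u^16) · v^16) · v^24) · (v^8)) · ((v^5)^8)    [power of a power]
= ((((v^8 · u^16) · v^16) · v^24) · v^8) · v^40    [power of a power]
= u^16v^96    [product of powers]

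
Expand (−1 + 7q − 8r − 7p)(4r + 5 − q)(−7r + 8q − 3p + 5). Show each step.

148r^2 − 424qr + 237pr − 185r + 140q − 160p − 25 + 253q^2 − 353pq − 508qr^2 + 337q^2r − 381pqr − 56q^3 + 77pq^2 + 224r^3 + 292pr^2 + 84p^2r + 105p^2 − 21p^2q

(−1 + 7q − 8r − 7p)(4r + 5 − q)(−7r + 8q − 3p + 5)
= (−4r − 5 + q + 28qr + 35q − 7q^2 − 32r^2 − 40r + 8qr − 28pr − 35p + 7pq)(−7r + 8q − 3p + 5)    [distributive law]
= (−44r − 5 + 36q + 36qr − 7q^2 − 32r^2 − 28pr − 35p + 7pq)(−7r + 8q − 3p + 5)    [combine like terms]
= 308r^2 − 352qr + 132pr − 220r + 35r − 40q + 15p − 25 − 252qr + 288q^2 − 108pq + 180q − 252qr^2 + 288q^2r − 108pqr + 180qr + 49q^2r − 56q^3 + 21pq^2 − 35q^2 + 224r^3 − 256qr^2 + 96pr^2 − 160r^2 + 196pr^2 − 224pqr + 84p^2r − 140pr + 245pr − 280pq + 105p^2 − 175p − 49pqr + 56pq^2 − 21p^2q + 35pq    [distributive law]
= 148r^2 − 424qr + 237pr − 185r + 140q − 160p − 25 + 253q^2 − 353pq − 508qr^2 + 337q^2r − 381pqr − 56q^3 + 77pq^2 + 224r^3 + 292pr^2 + 84p^2r + 105p^2 − 21p^2q    [combine like terms]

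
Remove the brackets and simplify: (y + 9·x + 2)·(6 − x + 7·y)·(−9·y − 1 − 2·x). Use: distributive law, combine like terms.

(y + 9·x + 2)·(6 − x + 7·y)·(−9·y − 1 − 2·x)
= (6·y − x·y + 7·y^2 + 54·x − 9·x^2 + 63·x·y + 12 − 2·x + 14·y)·(−9·y − 1 − 2·x)    [distributive law]
= (20·y + 62·x·y + 7·y^2 + 52·x − 9·x^2 + 12)·(−9·y − 1 − 2·x)    [combine like terms]
= −180·y^2 − 20·y − 40·x·y − 558·x·y^2 − 62·x·y − 124·x^2·y − 63·y^3 − 7·y^2 − 14·x·y^2 − 468·x·y − 52·x − 104·x^2 + 81·x^2·y + 9·x^2 + 18·x^3 − 108·y − 12 − 24·x    [distributive law]
= −187·y^2 − 128·y − 570·x·y − 572·x·y^2 − 43·x^2·y − 63·y^3 − 76·x − 95·x^2 + 18·x^3 − 12    [combine like terms]

−187·y^2 − 128·y − 570·x·y − 572·x·y^2 − 43·x^2·y − 63·y^3 − 76·x − 95·x^2 + 18·x^3 − 12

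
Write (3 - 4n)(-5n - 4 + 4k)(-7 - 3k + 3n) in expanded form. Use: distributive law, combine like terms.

(3 - 4n)(-5n - 4 + 4k)(-7 - 3k + 3n)
= (-15n - 12 + 12k + 20n^2 + 16n - 16kn)(-7 - 3k + 3n)    [distributive law]
= (n - 12 + 12k + 20n^2 - 16kn)(-7 - 3k + 3n)    [combine like terms]
= -7n - 3kn + 3n^2 + 84 + 36k - 36n - 84k - 36k^2 + 36kn - 140n^2 - 60kn^2 + 60n^3 + 112kn + 48k^2n - 48kn^2    [distributive law]
= -43n + 145kn - 137n^2 + 84 - 48k - 36k^2 - 108kn^2 + 60n^3 + 48k^2n    [combine like terms]

-43n + 145kn - 137n^2 + 84 - 48k - 36k^2 - 108kn^2 + 60n^3 + 48k^2n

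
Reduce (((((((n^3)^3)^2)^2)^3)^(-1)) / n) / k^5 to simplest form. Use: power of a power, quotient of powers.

k^(-5)n^(-109)

(((((((n^3)^3)^2)^2)^3)^(-1)) / n) / k^5
= ((((((n^3)^3)^2)^2)^(-3)) / n) / k^5    [power of a power]
= (((((n^3)^3)^2)^(-6)) / n) / k^5    [power of a power]
= ((((n^3)^3)^(-12)) / n) / k^5    [power of a power]
= (((n^3)^(-36)) / n) / k^5    [power of a power]
= (n^(-108) / n) / k^5    [power of a power]
= n^(-109) / k^5    [quotient of powers]
= k^(-5)n^(-109)    [quotient of powers]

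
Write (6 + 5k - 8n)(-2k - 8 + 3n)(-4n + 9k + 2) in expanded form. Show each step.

(6 + 5k - 8n)(-2k - 8 + 3n)(-4n + 9k + 2)
= (-12k - 48 + 18n - 10k² - 40k + 15kn + 16kn + 64n - 24n²)(-4n + 9k + 2)    [distributive law]
= (-52k - 48 + 82n - 10k² + 31kn - 24n²)(-4n + 9k + 2)    [combine like terms]
= 208kn - 468k² - 104k + 192n - 432k - 96 - 328n² + 738kn + 164n + 40k²n - 90k³ - 20k² - 124kn² + 279k²n + 62kn + 96n³ - 216kn² - 48n²    [distributive law]
= 1008kn - 488k² - 536k + 356n - 96 - 376n² + 319k²n - 90k³ - 340kn² + 96n³    [combine like terms]

1008kn - 488k² - 536k + 356n - 96 - 376n² + 319k²n - 90k³ - 340kn² + 96n³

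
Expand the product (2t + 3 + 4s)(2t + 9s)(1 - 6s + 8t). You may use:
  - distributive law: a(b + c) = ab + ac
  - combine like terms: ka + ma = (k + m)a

52t² + 184st² + 32t³ + 206st + 132s²t + 6t + 27s - 126s² - 216s³

(2t + 3 + 4s)(2t + 9s)(1 - 6s + 8t)
= (4t² + 18st + 6t + 27s + 8st + 36s²)(1 - 6s + 8t)    [distributive law]
= (4t² + 26st + 6t + 27s + 36s²)(1 - 6s + 8t)    [combine like terms]
= 4t² - 24st² + 32t³ + 26st - 156s²t + 208st² + 6t - 36st + 48t² + 27s - 162s² + 216st + 36s² - 216s³ + 288s²t    [distributive law]
= 52t² + 184st² + 32t³ + 206st + 132s²t + 6t + 27s - 126s² - 216s³    [combine like terms]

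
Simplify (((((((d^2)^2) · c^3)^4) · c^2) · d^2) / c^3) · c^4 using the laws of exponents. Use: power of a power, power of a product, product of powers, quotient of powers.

(((((((d^2)^2) · c^3)^4) · c^2) · d^2) / c^3) · c^4
= (((((((d^2)^2)^4) · ((c^3)^4)) · c^2) · d^2) / c^3) · c^4    [power of a product]
= ((((((d^2)^8) · ((c^3)^4)) · c^2) · d^2) / c^3) · c^4    [power of a power]
= ((((d^16 · ((c^3)^4)) · c^2) · d^2) / c^3) · c^4    [power of a power]
= ((((d^16 · c^12) · c^2) · d^2) / c^3) · c^4    [power of a power]
= c^15d^18    [quotient of powers; product of powers]

c^15d^18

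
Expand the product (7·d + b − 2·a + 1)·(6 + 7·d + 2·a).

(7·d + b − 2·a + 1)·(6 + 7·d + 2·a)
= 42·d + 49·d² + 14·a·d + 6·b + 7·b·d + 2·a·b − 12·a − 14·a·d − 4·a² + 6 + 7·d + 2·a    [distributive law]
= 49·d + 49·d² + 6·b + 7·b·d + 2·a·b − 10·a − 4·a² + 6    [combine like terms]

49·d + 49·d² + 6·b + 7·b·d + 2·a·b − 10·a − 4·a² + 6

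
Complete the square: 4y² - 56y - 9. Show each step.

4(y - 7)² - 205

4y² - 56y - 9
= 4(y² - 14y) - 9    [factor out 4 from the y-terms]
= 4(y² - 14y + 49 - 49) - 9    [add and subtract 49 inside the bracket]
= 4(y - 7)² - 196 - 9    [perfect-square identity]
= 4(y - 7)² - 205    [combine constants]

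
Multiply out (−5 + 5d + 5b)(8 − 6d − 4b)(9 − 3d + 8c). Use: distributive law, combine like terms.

(−5 + 5d + 5b)(8 − 6d − 4b)(9 − 3d + 8c)
= (−40 + 30d + 20b + 40d − 30d^2 − 20bd + 40b − 30bd − 20b^2)(9 − 3d + 8c)    [distributive law]
= (−40 + 70d + 60b − 30d^2 − 50bd − 20b^2)(9 − 3d + 8c)    [combine like terms]
= −360 + 120d − 320c + 630d − 210d^2 + 560cd + 540b − 180bd + 480bc − 270d^2 + 90d^3 − 240cd^2 − 450bd + 150bd^2 − 400bcd − 180b^2 + 60b^2d − 160b^2c    [distributive law]
= −360 + 750d − 320c − 480d^2 + 560cd + 540b − 630bd + 480bc + 90d^3 − 240cd^2 + 150bd^2 − 400bcd − 180b^2 + 60b^2d − 160b^2c    [combine like terms]

−360 + 750d − 320c − 480d^2 + 560cd + 540b − 630bd + 480bc + 90d^3 − 240cd^2 + 150bd^2 − 400bcd − 180b^2 + 60b^2d − 160b^2c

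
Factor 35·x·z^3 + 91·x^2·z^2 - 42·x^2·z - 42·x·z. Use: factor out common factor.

35·x·z^3 + 91·x^2·z^2 - 42·x^2·z - 42·x·z
= 7(5·x·z^3 + 13·x^2·z^2 - 6·x^2·z - 6·x·z)    [factor out 7]
= 7·x·z(5·z^2 + 13·x·z - 6·x - 6)    [factor out x·z]

7·x·z(5·z^2 + 13·x·z - 6·x - 6)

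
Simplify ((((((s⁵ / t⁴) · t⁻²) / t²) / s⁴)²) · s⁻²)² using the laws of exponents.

t⁻³²

((((((s⁵ / t⁴) · t⁻²) / t²) / s⁴)²) · s⁻²)²
= ((((((s⁵ / t⁴) · t⁻²) / t²) / s⁴)²)²) · ((s⁻²)²)    [power of a product]
= (((((s⁵ / t⁴) · t⁻²) / t²) / s⁴)⁴) · ((s⁻²)²)    [power of a power]
= (((((s⁵ / t⁴) · t⁻²) / t²)⁴) / ((s⁴)⁴)) · ((s⁻²)²)    [power of a quotient]
= (((((s⁵ / t⁴) · t⁻²)⁴) / ((t²)⁴)) / ((s⁴)⁴)) · ((s⁻²)²)    [power of a quotient]
= (((((s⁵ / t⁴)⁴) · ((t⁻²)⁴)) / ((t²)⁴)) / ((s⁴)⁴)) · ((s⁻²)²)    [power of a product]
= ((((((s⁵)⁴) / ((t⁴)⁴)) · ((t⁻²)⁴)) / ((t²)⁴)) / ((s⁴)⁴)) · ((s⁻²)²)    [power of a quotient]
= ((((s²⁰ / ((t⁴)⁴)) · ((t⁻²)⁴)) / ((t²)⁴)) / ((s⁴)⁴)) · ((s⁻²)²)    [power of a power]
= ((((s²⁰ / t¹⁶) · ((t⁻²)⁴)) / ((t²)⁴)) / ((s⁴)⁴)) · ((s⁻²)²)    [power of a power]
= ((((s²⁰ / t¹⁶) · t⁻⁸) / ((t²)⁴)) / ((s⁴)⁴)) · ((s⁻²)²)    [power of a power]
= ((((s²⁰ / t¹⁶) · t⁻⁸) / t⁸) / ((s⁴)⁴)) · ((s⁻²)²)    [power of a power]
= ((((s²⁰ / t¹⁶) · t⁻⁸) / t⁸) / s¹⁶) · ((s⁻²)²)    [power of a power]
= ((((s²⁰ / t¹⁶) · t⁻⁸) / t⁸) / s¹⁶) · s⁻⁴    [power of a power]
= t⁻³²    [quotient of powers; product of powers]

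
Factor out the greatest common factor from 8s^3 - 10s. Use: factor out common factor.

8s^3 - 10s
= 2(4s^3 - 5s)    [factor out 2]
= 2s(4s^2 - 5)    [factor out s]

2s(4s^2 - 5)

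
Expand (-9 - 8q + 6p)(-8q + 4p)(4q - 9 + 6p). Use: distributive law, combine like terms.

(-9 - 8q + 6p)(-8q + 4p)(4q - 9 + 6p)
= (72q - 36p + 64q² - 32pq - 48pq + 24p²)(4q - 9 + 6p)    [distributive law]
= (72q - 36p + 64q² - 80pq + 24p²)(4q - 9 + 6p)    [combine like terms]
= 288q² - 648q + 432pq - 144pq + 324p - 216p² + 256q³ - 576q² + 384pq² - 320pq² + 720pq - 480p²q + 96p²q - 216p² + 144p³    [distributive law]
= -288q² - 648q + 1008pq + 324p - 432p² + 256q³ + 64pq² - 384p²q + 144p³    [combine like terms]

-288q² - 648q + 1008pq + 324p - 432p² + 256q³ + 64pq² - 384p²q + 144p³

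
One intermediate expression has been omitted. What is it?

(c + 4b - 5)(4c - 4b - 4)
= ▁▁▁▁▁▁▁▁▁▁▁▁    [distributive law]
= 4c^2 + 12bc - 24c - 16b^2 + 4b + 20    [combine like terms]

After distributive law, the bracketed line is:

4c^2 - 4bc - 4c + 16bc - 16b^2 - 16b - 20c + 20b + 20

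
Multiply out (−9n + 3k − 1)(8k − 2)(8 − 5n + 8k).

−362kn + 360kn^2 − 696k^2n + 134n − 90n^2 + 80k^2 + 192k^3 − 96k + 16

(−9n + 3k − 1)(8k − 2)(8 − 5n + 8k)
= (−72kn + 18n + 24k^2 − 6k − 8k + 2)(8 − 5n + 8k)    [distributive law]
= (−72kn + 18n + 24k^2 − 14k + 2)(8 − 5n + 8k)    [combine like terms]
= −576kn + 360kn^2 − 576k^2n + 144n − 90n^2 + 144kn + 192k^2 − 120k^2n + 192k^3 − 112k + 70kn − 112k^2 + 16 − 10n + 16k    [distributive law]
= −362kn + 360kn^2 − 696k^2n + 134n − 90n^2 + 80k^2 + 192k^3 − 96k + 16    [combine like terms]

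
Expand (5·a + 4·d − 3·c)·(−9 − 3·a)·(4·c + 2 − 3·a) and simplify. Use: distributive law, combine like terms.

(5·a + 4·d − 3·c)·(−9 − 3·a)·(4·c + 2 − 3·a)
= (−45·a − 15·a^2 − 36·d − 12·a·d + 27·c + 9·a·c)·(4·c + 2 − 3·a)    [distributive law]
= −180·a·c − 90·a + 135·a^2 − 60·a^2·c − 30·a^2 + 45·a^3 − 144·c·d − 72·d + 108·a·d − 48·a·c·d − 24·a·d + 36·a^2·d + 108·c^2 + 54·c − 81·a·c + 36·a·c^2 + 18·a·c − 27·a^2·c    [distributive law]
= −243·a·c − 90·a + 105·a^2 − 87·a^2·c + 45·a^3 − 144·c·d − 72·d + 84·a·d − 48·a·c·d + 36·a^2·d + 108·c^2 + 54·c + 36·a·c^2    [combine like terms]

−243·a·c − 90·a + 105·a^2 − 87·a^2·c + 45·a^3 − 144·c·d − 72·d + 84·a·d − 48·a·c·d + 36·a^2·d + 108·c^2 + 54·c + 36·a·c^2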